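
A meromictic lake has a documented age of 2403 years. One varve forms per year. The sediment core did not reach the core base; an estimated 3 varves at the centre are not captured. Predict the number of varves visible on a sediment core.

2400 varves

Expected varves over 2403 years: 2403.
Less the 3 uncaptured varves: 2403 − 3 = 2400.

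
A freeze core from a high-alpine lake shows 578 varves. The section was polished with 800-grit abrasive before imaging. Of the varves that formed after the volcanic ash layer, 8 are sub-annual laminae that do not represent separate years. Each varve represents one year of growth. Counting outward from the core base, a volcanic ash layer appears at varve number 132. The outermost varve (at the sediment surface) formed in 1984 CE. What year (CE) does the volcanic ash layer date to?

The volcanic ash layer sits at varve 132 from the core base, so 578 − 132 = 446 varves formed after it.
Excluding 8 false varves: 446 − 8 = 438.
The varve at the sediment surface is 1984 CE, so the volcanic ash layer dates to 1984 − 438 = 1546 CE.

1546 CE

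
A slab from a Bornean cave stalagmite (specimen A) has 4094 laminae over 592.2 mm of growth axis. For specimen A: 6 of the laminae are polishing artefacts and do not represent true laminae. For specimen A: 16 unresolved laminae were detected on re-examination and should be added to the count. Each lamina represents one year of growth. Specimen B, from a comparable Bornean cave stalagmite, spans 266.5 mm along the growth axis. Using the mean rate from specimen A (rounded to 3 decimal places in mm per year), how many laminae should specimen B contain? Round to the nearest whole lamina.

1851 laminae

Specimen A: after corrections the count is 4094 − 6 + 16 = 4104 laminae.
A: Extension rate ≈ 592.2 / 4104 = 0.144 mm per year.
B spans 266.5 / 0.144 = 1850.69 years ≈ 1851 laminae.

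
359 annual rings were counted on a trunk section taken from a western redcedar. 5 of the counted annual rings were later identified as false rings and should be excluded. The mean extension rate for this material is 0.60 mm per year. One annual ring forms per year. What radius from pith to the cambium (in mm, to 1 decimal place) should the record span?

212.4 mm

After corrections the count is 359 − 5 = 354 annual rings.
Predicted length = 0.60 mm/year × 354 years = 212.4 mm.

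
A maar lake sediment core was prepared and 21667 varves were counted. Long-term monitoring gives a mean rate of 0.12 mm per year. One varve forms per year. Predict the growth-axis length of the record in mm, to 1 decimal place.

2600.0 mm

The record spans 21667 years at 0.12 mm per year.
Predicted length = 0.12 mm/year × 21667 years = 2600.0 mm.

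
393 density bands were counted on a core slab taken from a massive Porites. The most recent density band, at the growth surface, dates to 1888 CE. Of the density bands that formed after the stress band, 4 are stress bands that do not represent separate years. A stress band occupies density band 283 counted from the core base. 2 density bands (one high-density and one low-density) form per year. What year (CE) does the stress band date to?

1835 CE

Between density band 283 and the growth surface there are 393 − 283 = 110 density bands.
110 − 4 false = 106 true density bands after the stress band.
106 density bands at 2 per year is 106 / 2 = 53 years.
Counting back 53 years from 1888 CE places the stress band in 1888 − 53 = 1835 CE.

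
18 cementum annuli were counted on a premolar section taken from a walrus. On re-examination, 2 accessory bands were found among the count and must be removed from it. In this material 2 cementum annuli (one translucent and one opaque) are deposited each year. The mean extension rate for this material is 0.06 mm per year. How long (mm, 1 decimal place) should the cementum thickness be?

0.5 mm

After corrections the count is 18 − 2 = 16 cementum annuli.
Dividing by 2 cementum annuli per year: 16 / 2 = 8 years.
Predicted length = 0.06 mm/year × 8 years = 0.5 mm.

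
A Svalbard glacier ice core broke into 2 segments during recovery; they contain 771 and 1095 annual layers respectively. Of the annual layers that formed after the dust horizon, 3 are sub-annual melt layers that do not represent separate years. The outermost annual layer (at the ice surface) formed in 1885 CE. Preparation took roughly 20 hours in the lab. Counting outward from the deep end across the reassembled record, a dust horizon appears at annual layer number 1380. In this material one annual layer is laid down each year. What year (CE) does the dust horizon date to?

Total annual layers = 771 + 1095 = 1866.
1866 − 1380 = 486 annual layers lie beyond the dust horizon toward the ice surface.
Excluding 3 false annual layers: 486 − 3 = 483.
Counting back 483 years from 1885 CE places the dust horizon in 1885 − 483 = 1402 CE.

1402 CE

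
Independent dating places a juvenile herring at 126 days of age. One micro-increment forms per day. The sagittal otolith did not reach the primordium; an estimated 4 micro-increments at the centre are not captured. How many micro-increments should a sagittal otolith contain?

One micro-increment per day gives 126 micro-increments over 126 days.
Less the 4 uncaptured micro-increments: 126 − 4 = 122.

122 micro-increments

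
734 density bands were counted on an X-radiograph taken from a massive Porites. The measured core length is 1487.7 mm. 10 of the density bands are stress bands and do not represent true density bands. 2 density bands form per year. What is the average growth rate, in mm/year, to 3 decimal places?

4.110 mm/year

True density band count = 734 − 10 = 724.
Dividing by 2 density bands per year: 724 / 2 = 362 years.
Mean rate = 1487.7 mm / 362 years ≈ 4.110 mm/year.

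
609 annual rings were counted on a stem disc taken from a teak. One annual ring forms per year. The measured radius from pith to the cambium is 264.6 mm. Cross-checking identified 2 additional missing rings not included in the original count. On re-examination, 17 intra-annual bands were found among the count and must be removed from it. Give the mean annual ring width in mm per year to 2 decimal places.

0.45 mm per year

True annual ring count = 609 − 17 + 2 = 594.
Mean rate = 264.6 mm / 594 years ≈ 0.45 mm per year.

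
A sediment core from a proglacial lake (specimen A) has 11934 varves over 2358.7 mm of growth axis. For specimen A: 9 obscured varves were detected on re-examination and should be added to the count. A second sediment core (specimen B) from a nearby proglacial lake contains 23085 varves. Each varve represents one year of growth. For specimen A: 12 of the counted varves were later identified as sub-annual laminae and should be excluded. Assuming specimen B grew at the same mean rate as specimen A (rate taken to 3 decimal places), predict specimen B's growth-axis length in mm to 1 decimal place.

Specimen A: adjusted count: 11934 − 12 + 9 = 11931 varves.
A: Mean rate = 2358.7 mm / 11931 years ≈ 0.198 mm/yr.
For B, 0.198 mm/year × 23085 years = 4570.8 mm.

4570.8 mm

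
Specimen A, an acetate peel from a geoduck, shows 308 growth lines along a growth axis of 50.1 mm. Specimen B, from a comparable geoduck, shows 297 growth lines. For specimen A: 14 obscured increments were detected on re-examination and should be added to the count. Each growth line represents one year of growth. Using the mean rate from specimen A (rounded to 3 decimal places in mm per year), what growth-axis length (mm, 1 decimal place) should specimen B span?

Specimen A: true growth line count = 308 + 14 = 322.
A: 50.1 mm over 322 years gives 50.1 / 322 ≈ 0.156 mm/year.
B's length ≈ 0.156 × 297 = 46.3 mm.

46.3 mm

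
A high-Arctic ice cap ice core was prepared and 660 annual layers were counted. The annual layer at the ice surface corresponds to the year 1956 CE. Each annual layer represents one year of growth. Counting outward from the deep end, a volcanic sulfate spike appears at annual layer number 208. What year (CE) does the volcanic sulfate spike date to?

Between annual layer 208 and the ice surface there are 660 − 208 = 452 annual layers.
The annual layer at the ice surface is 1956 CE, so the volcanic sulfate spike dates to 1956 − 452 = 1504 CE.

1504 CE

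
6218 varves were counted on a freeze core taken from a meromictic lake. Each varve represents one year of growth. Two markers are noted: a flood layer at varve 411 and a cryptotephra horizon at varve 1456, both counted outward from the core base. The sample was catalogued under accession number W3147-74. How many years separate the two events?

1045 yr

Separation: 1456 − 411 = 1045 varves.
At one varve per year, 1045 years elapsed between them.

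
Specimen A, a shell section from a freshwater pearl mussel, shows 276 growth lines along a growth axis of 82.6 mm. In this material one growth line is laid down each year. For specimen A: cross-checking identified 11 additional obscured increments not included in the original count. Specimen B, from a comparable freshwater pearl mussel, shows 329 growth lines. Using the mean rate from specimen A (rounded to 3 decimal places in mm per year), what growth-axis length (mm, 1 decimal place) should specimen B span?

94.8 mm

Specimen A: correcting the raw count gives 276 + 11 = 287 true growth lines.
A: 82.6 mm over 287 years gives 82.6 / 287 ≈ 0.288 mm per year.
B's length ≈ 0.288 × 329 = 94.8 mm.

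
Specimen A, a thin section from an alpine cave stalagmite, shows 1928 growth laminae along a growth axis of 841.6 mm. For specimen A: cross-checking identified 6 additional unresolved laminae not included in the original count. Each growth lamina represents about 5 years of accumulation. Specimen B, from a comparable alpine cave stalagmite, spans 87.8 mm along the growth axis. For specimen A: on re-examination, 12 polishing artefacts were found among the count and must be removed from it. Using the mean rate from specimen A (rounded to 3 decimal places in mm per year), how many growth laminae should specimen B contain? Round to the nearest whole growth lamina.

Specimen A: correcting the raw count gives 1928 − 12 + 6 = 1922 true growth laminae.
Specimen A: multiplying by 5 years per growth lamina: 1922 × 5 = 9610 years.
A: 841.6 mm over 9610 years gives 841.6 / 9610 ≈ 0.088 mm per year.
For B, 87.8 / 0.088 = 997.73 years; at 5 years per growth lamina that is 997.73 / 5 ≈ 200 growth laminae.

200 growth laminae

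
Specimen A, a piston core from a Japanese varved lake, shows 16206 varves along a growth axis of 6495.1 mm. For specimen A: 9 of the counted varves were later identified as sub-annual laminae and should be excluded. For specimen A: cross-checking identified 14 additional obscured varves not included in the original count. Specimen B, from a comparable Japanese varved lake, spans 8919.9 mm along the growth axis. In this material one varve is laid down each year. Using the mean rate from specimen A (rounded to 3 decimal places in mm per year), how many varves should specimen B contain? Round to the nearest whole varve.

Specimen A: true varve count = 16206 − 9 + 14 = 16211.
A: 6495.1 mm over 16211 years gives 6495.1 / 16211 ≈ 0.401 mm/yr.
For B, 8919.9 / 0.401 = 22244.14 years ≈ 22244 varves.

22244 varves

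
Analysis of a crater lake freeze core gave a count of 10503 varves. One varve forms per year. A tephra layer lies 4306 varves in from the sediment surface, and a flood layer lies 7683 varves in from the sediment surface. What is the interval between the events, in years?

3377 years

7683 − 4306 = 3377 varves lie between the two events.
At one varve per year, 3377 years elapsed between them.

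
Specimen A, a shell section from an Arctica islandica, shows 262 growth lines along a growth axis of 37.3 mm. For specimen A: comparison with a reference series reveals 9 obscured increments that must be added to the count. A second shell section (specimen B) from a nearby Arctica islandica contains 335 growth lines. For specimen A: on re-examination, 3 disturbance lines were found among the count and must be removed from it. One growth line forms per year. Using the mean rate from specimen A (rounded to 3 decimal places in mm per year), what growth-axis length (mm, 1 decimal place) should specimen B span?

46.6 mm

Specimen A: after corrections the count is 262 − 3 + 9 = 268 growth lines.
A: Mean rate = 37.3 mm / 268 years ≈ 0.139 mm per year.
For B, 0.139 mm/year × 335 years = 46.6 mm.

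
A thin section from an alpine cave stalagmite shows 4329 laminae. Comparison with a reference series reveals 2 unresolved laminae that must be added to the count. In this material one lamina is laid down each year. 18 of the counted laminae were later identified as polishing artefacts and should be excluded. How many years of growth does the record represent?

Correcting the raw count gives 4329 − 18 + 2 = 4313 true laminae.
With a one-to-one lamina periodicity this is 4313 years.

4313 years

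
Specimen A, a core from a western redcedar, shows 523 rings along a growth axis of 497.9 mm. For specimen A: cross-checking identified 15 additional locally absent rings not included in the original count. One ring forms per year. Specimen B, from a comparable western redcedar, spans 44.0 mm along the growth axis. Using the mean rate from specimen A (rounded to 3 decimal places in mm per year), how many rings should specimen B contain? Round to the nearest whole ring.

Specimen A: correcting the raw count gives 523 + 15 = 538 true rings.
A: Mean rate = 497.9 mm / 538 years ≈ 0.925 mm per year.
For B, 44.0 / 0.925 = 47.57 years ≈ 48 rings.

48 rings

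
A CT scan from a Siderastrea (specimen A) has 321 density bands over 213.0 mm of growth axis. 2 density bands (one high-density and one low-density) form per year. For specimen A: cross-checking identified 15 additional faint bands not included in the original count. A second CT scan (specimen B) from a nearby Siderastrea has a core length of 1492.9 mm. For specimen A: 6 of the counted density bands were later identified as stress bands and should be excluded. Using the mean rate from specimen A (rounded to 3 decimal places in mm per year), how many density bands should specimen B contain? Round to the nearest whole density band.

2313 density bands

Specimen A: true density band count = 321 − 6 + 15 = 330.
Specimen A: 330 density bands at 2 per year is 330 / 2 = 165 years.
A: Mean rate = 213.0 mm / 165 years ≈ 1.291 mm/yr.
B spans 1492.9 / 1.291 = 1156.39 years; at 2 density bands per year that is 1156.39 × 2 ≈ 2313 density bands.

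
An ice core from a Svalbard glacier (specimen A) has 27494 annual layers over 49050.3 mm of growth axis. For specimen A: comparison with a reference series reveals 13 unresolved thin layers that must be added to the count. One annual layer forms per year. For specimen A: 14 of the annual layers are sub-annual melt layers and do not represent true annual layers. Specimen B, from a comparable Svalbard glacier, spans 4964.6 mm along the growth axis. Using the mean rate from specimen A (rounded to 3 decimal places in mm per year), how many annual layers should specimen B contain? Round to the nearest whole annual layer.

2783 annual layers

Specimen A: true annual layer count = 27494 − 14 + 13 = 27493.
A: Mean rate = 49050.3 mm / 27493 years ≈ 1.784 mm/year.
B spans 4964.6 / 1.784 = 2782.85 years ≈ 2783 annual layers.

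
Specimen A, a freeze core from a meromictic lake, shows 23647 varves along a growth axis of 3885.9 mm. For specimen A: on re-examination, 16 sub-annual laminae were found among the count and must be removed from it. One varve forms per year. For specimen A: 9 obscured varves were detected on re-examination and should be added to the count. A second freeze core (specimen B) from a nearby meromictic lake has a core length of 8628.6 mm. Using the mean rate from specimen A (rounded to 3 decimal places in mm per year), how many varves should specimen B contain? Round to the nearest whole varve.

Specimen A: true varve count = 23647 − 16 + 9 = 23640.
A: Mean rate = 3885.9 mm / 23640 years ≈ 0.164 mm/yr.
For B, 8628.6 / 0.164 = 52613.41 years ≈ 52613 varves.

52613 varves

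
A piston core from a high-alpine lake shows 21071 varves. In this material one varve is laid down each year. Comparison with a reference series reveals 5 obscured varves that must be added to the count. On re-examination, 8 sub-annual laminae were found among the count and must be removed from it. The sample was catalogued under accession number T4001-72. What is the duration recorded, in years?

Correcting the raw count gives 21071 − 8 + 5 = 21068 true varves.
With a one-to-one varve periodicity this is 21068 years.

21068 yr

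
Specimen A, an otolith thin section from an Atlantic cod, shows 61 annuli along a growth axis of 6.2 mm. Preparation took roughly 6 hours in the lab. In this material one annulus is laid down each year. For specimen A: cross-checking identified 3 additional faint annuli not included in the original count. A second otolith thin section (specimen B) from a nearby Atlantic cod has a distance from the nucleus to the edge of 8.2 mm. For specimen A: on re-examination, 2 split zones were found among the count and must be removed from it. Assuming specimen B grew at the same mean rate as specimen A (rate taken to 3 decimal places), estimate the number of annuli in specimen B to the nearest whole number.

Specimen A: true annulus count = 61 − 2 + 3 = 62.
A: Extension rate ≈ 6.2 / 62 = 0.100 mm/year.
B spans 8.2 / 0.100 = 82.00 years ≈ 82 annuli.

82 annuli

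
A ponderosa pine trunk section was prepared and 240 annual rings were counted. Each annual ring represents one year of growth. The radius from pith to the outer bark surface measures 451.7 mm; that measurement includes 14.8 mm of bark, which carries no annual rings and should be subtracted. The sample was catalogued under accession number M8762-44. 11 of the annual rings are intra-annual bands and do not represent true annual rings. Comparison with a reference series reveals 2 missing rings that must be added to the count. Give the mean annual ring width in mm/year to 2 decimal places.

Adjusted count: 240 − 11 + 2 = 231 annual rings.
The growth record spans 451.7 − 14.8 = 436.9 mm.
Mean rate = 436.9 mm / 231 years ≈ 1.89 mm/year.

1.89 mm/year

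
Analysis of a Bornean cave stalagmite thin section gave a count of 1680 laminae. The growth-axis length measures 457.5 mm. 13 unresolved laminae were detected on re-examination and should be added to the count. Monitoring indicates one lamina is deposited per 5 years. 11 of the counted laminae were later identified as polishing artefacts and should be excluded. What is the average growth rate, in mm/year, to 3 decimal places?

Adjusted count: 1680 − 11 + 13 = 1682 laminae.
Multiplying by 5 years per lamina: 1682 × 5 = 8410 years.
Extension rate ≈ 457.5 / 8410 = 0.054 mm/year.

0.054 mm/year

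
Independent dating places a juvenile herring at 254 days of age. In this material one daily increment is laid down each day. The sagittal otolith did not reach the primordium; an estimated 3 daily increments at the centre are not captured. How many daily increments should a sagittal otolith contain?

251 daily increments

At one daily increment per day, 254 days correspond to 254 daily increments.
Subtracting the 3 daily increments not captured gives 254 − 3 = 251 daily increments in the record.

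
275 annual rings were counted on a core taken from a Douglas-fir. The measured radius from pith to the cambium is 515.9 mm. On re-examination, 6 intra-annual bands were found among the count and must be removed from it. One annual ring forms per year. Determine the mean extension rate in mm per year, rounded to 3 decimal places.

True annual ring count = 275 − 6 = 269.
515.9 mm over 269 years gives 515.9 / 269 ≈ 1.918 mm per year.

1.918 mm per year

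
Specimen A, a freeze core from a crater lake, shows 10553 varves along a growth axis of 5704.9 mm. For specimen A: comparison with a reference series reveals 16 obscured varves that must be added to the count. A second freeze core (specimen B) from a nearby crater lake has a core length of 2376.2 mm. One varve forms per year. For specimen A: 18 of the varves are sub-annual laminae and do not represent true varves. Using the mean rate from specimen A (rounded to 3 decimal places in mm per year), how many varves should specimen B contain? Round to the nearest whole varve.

4392 varves

Specimen A: correcting the raw count gives 10553 − 18 + 16 = 10551 true varves.
A: Extension rate ≈ 5704.9 / 10551 = 0.541 mm/year.
B spans 2376.2 / 0.541 = 4392.24 years ≈ 4392 varves.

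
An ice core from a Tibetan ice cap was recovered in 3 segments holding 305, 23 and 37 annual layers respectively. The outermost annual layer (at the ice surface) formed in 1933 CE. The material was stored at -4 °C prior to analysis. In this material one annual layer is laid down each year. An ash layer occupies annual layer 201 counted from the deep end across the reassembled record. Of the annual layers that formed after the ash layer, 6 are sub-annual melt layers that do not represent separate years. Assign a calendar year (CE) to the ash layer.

Total annual layers = 305 + 23 + 37 = 365.
365 − 201 = 164 annual layers lie beyond the ash layer toward the ice surface.
164 − 6 false = 158 true annual layers after the ash layer.
1933 − 158 = 1775 CE.

1775 CE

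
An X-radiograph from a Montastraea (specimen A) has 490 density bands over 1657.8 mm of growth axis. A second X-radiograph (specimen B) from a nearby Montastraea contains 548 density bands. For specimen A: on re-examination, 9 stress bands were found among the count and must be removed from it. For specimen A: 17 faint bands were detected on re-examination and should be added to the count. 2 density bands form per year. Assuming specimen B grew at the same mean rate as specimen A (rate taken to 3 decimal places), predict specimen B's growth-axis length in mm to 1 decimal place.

Specimen A: adjusted count: 490 − 9 + 17 = 498 density bands.
Specimen A: with 2 density bands per year, 498 / 2 = 249 years.
A: Extension rate ≈ 1657.8 / 249 = 6.658 mm/yr.
Specimen B: dividing by 2 density bands per year: 548 / 2 = 274 years. For B, 6.658 mm/year × 274 years = 1824.3 mm.

1824.3 mm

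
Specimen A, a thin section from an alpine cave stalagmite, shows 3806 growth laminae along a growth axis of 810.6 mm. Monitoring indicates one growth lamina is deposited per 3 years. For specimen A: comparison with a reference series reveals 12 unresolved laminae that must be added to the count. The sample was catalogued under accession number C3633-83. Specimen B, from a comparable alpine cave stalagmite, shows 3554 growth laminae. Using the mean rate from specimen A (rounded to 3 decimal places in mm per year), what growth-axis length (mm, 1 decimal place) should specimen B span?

757.0 mm

Specimen A: after corrections the count is 3806 + 12 = 3818 growth laminae.
Specimen A: multiplying by 3 years per growth lamina: 3818 × 3 = 11454 years.
A: Mean rate = 810.6 mm / 11454 years ≈ 0.071 mm per year.
Specimen B: multiplying by 3 years per growth lamina: 3554 × 3 = 10662 years. B's length ≈ 0.071 × 10662 = 757.0 mm.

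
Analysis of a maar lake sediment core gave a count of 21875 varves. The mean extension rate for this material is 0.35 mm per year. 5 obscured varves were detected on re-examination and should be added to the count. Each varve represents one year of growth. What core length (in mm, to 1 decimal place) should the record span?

7658.0 mm

After corrections the count is 21875 + 5 = 21880 varves.
Length ≈ 0.35 × 21880 = 7658.0 mm.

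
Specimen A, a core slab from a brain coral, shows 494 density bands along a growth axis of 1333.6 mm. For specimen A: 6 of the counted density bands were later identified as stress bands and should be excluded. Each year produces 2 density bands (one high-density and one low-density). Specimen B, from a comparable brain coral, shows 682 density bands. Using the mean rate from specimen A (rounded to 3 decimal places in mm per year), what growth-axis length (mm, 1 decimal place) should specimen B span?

Specimen A: after corrections the count is 494 − 6 = 488 density bands.
Specimen A: 488 density bands at 2 per year is 488 / 2 = 244 years.
A: Mean rate = 1333.6 mm / 244 years ≈ 5.466 mm/year.
Specimen B: with 2 density bands per year, 682 / 2 = 341 years. For B, 5.466 mm/year × 341 years = 1863.9 mm.

1863.9 mm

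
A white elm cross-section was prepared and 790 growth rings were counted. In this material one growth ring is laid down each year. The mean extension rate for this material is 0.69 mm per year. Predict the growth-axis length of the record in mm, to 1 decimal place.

The record spans 790 years at 0.69 mm per year.
790 years at 0.69 mm/year gives 0.69 × 790 = 545.1 mm.

545.1 mm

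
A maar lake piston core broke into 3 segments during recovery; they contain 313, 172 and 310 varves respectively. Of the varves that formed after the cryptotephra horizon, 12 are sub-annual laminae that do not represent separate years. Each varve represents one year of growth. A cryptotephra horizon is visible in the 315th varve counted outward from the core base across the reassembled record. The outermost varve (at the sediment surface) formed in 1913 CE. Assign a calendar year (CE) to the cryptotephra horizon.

1445 CE

Total varves = 313 + 172 + 310 = 795.
795 − 315 = 480 varves lie beyond the cryptotephra horizon toward the sediment surface.
480 − 12 false = 468 true varves after the cryptotephra horizon.
1913 − 468 = 1445 CE.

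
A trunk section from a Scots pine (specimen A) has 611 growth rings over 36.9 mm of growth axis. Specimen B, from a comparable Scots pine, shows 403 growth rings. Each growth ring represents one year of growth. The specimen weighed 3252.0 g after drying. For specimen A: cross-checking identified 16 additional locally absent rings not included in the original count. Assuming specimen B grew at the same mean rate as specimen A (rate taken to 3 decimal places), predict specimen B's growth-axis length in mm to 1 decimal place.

Specimen A: true growth ring count = 611 + 16 = 627.
A: 36.9 mm over 627 years gives 36.9 / 627 ≈ 0.059 mm/year.
For B, 0.059 mm/year × 403 years = 23.8 mm.

23.8 mm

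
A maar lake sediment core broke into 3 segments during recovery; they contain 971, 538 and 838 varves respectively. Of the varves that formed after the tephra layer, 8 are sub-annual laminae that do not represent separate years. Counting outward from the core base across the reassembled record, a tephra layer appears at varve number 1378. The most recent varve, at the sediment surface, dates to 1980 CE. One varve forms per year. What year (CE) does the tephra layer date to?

1019 CE

Total varves = 971 + 538 + 838 = 2347.
The tephra layer sits at varve 1378 from the core base, so 2347 − 1378 = 969 varves formed after it.
Excluding 8 false varves: 969 − 8 = 961.
1980 − 961 = 1019 CE.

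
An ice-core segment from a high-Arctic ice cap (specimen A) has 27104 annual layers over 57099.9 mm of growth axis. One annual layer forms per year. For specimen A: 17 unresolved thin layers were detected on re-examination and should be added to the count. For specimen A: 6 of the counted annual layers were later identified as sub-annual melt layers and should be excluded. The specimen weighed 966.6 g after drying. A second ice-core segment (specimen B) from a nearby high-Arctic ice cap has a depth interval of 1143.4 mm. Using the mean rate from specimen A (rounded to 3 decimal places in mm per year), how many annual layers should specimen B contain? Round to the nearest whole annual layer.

Specimen A: adjusted count: 27104 − 6 + 17 = 27115 annual layers.
A: 57099.9 mm over 27115 years gives 57099.9 / 27115 ≈ 2.106 mm per year.
B spans 1143.4 / 2.106 = 542.92 years ≈ 543 annual layers.

543 annual layers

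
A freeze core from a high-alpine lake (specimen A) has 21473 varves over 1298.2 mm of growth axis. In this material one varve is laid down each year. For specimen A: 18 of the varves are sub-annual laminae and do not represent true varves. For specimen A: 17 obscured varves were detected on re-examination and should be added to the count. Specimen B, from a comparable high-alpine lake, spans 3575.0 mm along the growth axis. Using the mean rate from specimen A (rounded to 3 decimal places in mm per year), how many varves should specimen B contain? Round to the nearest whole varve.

59583 varves

Specimen A: correcting the raw count gives 21473 − 18 + 17 = 21472 true varves.
A: 1298.2 mm over 21472 years gives 1298.2 / 21472 ≈ 0.060 mm per year.
B spans 3575.0 / 0.060 = 59583.33 years ≈ 59583 varves.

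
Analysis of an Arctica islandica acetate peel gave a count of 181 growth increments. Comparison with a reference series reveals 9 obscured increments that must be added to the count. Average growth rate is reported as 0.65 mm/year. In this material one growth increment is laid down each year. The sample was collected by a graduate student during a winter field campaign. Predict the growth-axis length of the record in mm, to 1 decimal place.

123.5 mm

Adjusted count: 181 + 9 = 190 growth increments.
Predicted length = 0.65 mm/year × 190 years = 123.5 mm.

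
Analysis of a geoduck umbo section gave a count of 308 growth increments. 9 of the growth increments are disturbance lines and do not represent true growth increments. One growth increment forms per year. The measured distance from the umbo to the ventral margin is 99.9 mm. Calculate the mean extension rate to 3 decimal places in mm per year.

0.334 mm per year

After corrections the count is 308 − 9 = 299 growth increments.
Mean rate = 99.9 mm / 299 years ≈ 0.334 mm per year.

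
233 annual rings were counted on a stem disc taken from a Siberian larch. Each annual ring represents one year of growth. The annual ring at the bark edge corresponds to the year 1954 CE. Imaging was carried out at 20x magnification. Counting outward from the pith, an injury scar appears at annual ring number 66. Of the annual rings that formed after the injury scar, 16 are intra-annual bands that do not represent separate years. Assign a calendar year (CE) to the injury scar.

1803 CE

Between annual ring 66 and the bark edge there are 233 − 66 = 167 annual rings.
Removing the 16 false annual rings leaves 167 − 16 = 151 true annual rings beyond the injury scar.
1954 − 151 = 1803 CE.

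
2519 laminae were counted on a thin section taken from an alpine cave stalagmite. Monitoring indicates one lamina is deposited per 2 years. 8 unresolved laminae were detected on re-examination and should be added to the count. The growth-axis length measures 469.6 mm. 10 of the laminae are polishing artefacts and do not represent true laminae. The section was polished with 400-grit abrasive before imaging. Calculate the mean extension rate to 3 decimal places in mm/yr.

0.093 mm/yr

Correcting the raw count gives 2519 − 10 + 8 = 2517 true laminae.
At 2 years per lamina, 2517 × 2 = 5034 years.
469.6 mm over 5034 years gives 469.6 / 5034 ≈ 0.093 mm/yr.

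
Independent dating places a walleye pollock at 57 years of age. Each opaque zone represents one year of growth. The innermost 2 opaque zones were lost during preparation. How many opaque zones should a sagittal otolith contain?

55 opaque zones

Expected opaque zones over 57 years: 57.
57 − 2 missed = 55 opaque zones expected in the prepared section.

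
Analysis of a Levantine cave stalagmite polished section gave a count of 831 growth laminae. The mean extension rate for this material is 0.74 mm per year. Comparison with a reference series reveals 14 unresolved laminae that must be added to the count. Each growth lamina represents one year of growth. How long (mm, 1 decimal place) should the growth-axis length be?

625.3 mm

True growth lamina count = 831 + 14 = 845.
845 years at 0.74 mm/year gives 0.74 × 845 = 625.3 mm.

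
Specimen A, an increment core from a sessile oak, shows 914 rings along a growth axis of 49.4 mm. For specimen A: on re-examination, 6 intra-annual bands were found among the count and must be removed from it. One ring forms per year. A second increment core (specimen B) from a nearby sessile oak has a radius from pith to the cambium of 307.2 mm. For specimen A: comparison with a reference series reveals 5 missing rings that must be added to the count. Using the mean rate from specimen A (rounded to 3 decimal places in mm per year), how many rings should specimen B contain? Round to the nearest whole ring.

Specimen A: true ring count = 914 − 6 + 5 = 913.
A: 49.4 mm over 913 years gives 49.4 / 913 ≈ 0.054 mm/year.
B spans 307.2 / 0.054 = 5688.89 years ≈ 5689 rings.

5689 rings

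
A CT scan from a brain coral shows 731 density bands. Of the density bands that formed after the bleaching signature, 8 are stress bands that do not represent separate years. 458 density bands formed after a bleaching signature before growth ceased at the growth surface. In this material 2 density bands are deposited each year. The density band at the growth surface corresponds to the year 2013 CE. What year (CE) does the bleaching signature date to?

1788 CE

458 density bands formed after the bleaching signature.
458 − 8 false = 450 true density bands after the bleaching signature.
With 2 density bands per year, 450 / 2 = 225 years.
Counting back 225 years from 2013 CE places the bleaching signature in 2013 − 225 = 1788 CE.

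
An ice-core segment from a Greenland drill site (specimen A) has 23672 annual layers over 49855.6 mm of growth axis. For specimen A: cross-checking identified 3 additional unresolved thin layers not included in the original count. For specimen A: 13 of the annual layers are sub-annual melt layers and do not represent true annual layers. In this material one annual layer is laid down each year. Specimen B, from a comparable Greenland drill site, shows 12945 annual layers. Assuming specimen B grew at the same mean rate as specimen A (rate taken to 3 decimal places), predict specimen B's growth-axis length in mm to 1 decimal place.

Specimen A: true annual layer count = 23672 − 13 + 3 = 23662.
A: Extension rate ≈ 49855.6 / 23662 = 2.107 mm/year.
For B, 2.107 mm/year × 12945 years = 27275.1 mm.

27275.1 mm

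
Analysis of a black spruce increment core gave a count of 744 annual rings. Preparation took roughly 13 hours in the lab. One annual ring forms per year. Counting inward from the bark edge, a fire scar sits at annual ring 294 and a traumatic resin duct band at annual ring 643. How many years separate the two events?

Separation: 643 − 294 = 349 annual rings.
One annual ring per year makes the interval 349 years.

349 yr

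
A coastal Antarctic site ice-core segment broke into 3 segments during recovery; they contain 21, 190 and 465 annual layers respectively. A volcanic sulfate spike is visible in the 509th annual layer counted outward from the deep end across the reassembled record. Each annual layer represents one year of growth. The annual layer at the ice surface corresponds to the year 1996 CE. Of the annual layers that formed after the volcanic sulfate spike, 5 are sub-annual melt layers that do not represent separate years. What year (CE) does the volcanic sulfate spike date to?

Total annual layers = 21 + 190 + 465 = 676.
The volcanic sulfate spike sits at annual layer 509 from the deep end, so 676 − 509 = 167 annual layers formed after it.
167 − 5 false = 162 true annual layers after the volcanic sulfate spike.
The annual layer at the ice surface is 1996 CE, so the volcanic sulfate spike dates to 1996 − 162 = 1834 CE.

1834 CE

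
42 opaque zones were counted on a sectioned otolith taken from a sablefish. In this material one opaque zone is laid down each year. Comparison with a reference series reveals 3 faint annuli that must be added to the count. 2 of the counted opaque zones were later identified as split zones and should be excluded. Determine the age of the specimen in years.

True opaque zone count = 42 − 2 + 3 = 43.
One opaque zone per year makes the duration 43 years.

43 yr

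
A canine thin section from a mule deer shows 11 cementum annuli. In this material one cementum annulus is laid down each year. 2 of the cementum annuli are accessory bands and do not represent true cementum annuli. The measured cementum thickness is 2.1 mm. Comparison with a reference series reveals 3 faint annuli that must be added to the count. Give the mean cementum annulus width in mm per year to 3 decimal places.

0.175 mm per year

After corrections the count is 11 − 2 + 3 = 12 cementum annuli.
Extension rate ≈ 2.1 / 12 = 0.175 mm per year.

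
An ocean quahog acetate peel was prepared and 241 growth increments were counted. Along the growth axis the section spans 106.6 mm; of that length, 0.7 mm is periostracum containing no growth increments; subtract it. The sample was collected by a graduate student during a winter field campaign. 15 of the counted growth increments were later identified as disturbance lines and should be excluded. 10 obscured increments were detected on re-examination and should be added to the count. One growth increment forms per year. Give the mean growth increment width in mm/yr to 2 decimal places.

0.45 mm/yr

After corrections the count is 241 − 15 + 10 = 236 growth increments.
The growth record spans 106.6 − 0.7 = 105.9 mm.
Extension rate ≈ 105.9 / 236 = 0.45 mm/yr.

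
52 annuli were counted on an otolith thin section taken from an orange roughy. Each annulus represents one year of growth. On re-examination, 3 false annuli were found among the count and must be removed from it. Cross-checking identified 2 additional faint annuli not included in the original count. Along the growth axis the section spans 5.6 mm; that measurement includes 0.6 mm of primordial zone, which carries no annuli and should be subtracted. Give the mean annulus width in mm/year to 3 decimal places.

0.098 mm/year

Correcting the raw count gives 52 − 3 + 2 = 51 true annuli.
The growth record spans 5.6 − 0.6 = 5.0 mm.
5.0 mm over 51 years gives 5.0 / 51 ≈ 0.098 mm/year.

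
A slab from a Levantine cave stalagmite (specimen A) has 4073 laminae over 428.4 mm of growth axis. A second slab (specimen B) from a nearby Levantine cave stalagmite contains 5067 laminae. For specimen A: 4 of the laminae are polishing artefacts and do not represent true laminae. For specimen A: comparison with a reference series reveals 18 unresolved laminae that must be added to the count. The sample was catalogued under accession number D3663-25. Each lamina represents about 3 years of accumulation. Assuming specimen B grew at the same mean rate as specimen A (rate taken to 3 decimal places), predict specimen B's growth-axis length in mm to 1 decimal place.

532.0 mm

Specimen A: after corrections the count is 4073 − 4 + 18 = 4087 laminae.
Specimen A: 4087 laminae at 3 years each span 4087 × 3 = 12261 years.
A: Mean rate = 428.4 mm / 12261 years ≈ 0.035 mm per year.
Specimen B: multiplying by 3 years per lamina: 5067 × 3 = 15201 years. B's length ≈ 0.035 × 15201 = 532.0 mm.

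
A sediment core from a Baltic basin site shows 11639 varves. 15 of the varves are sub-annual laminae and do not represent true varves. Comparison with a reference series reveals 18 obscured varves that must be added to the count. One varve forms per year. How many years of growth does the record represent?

Adjusted count: 11639 − 15 + 18 = 11642 varves.
At one varve per year, that is 11642 years.

11642 years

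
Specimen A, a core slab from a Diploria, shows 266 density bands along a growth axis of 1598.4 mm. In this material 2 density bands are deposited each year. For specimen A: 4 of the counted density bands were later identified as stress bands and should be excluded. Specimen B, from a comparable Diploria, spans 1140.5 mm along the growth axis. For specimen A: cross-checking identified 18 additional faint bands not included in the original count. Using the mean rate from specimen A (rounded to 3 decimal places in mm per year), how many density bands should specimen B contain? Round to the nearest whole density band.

Specimen A: after corrections the count is 266 − 4 + 18 = 280 density bands.
Specimen A: 280 density bands at 2 per year is 280 / 2 = 140 years.
A: 1598.4 mm over 140 years gives 1598.4 / 140 ≈ 11.417 mm/year.
Specimen B: 1140.5 mm / 11.417 mm per year = 99.89 years; at 2 density bands per year that is 99.89 × 2 ≈ 200 density bands.

200 density bands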